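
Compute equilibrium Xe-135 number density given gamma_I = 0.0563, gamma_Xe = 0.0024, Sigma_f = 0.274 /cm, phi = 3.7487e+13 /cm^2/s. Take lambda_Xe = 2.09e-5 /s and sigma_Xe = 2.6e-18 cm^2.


Xe_eq = (gamma_I + gamma_Xe) * Sigma_f * phi / (lambda_Xe + sigma_Xe * phi)
Numerator = (0.0563 + 0.0024) * 0.274 * 3.7487e+13 = 6.029334e+11
Denominator = 2.09e-5 + 2.6e-18 * 3.7487e+13 = 1.183662e-04
Xe_eq = 6.029334e+11 / 1.183662e-04 = 5.0938e+15 /cm^3

5.0938e+15


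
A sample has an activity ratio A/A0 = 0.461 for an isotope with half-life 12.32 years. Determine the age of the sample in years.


lambda = ln(2) / t_half = ln(2) / 12.32 = 0.05626195 /yr
t = -ln(A/A0) / lambda
t = -ln(0.461) / 0.05626195
t = 13.763 yr

13.763


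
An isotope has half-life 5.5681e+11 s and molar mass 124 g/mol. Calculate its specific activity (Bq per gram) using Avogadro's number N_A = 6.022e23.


lambda = ln(2) / t_half = ln(2) / 5.5681e+11 = 1.244854e-12 /s
SA = lambda * N_A / M
SA = 1.244854e-12 * 6.022e23 / 124
SA = 6.0456e+09 Bq/g

6.0456e+09


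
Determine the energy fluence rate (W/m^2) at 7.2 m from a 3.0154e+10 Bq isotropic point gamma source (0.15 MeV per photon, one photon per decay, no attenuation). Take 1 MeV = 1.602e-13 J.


psi = A * E * 1.602e-13 / (4*pi*r^2)
psi = 3.0154e+10 * 0.15 * 1.602e-13 / (4*pi*7.2^2)
psi = 1.1123e-06 W/m^2

1.1123e-06


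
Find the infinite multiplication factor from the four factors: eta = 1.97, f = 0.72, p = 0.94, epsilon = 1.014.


k_inf = eta * f * p * epsilon
k_inf = 1.97 * 0.72 * 0.94 * 1.014
k_inf = 1.3520

1.3520


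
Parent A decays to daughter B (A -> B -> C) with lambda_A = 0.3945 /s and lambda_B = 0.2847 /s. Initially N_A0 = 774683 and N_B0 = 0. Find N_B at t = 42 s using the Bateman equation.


N_B(t) = lambda_A * N_A0 / (lambda_B - lambda_A) * [exp(-lambda_A*t) - exp(-lambda_B*t)]
exp(-0.3945*42) = 6.370518e-08; exp(-0.2847*42) = 6.411611e-06
N_B = 0.3945 * 774683 / (0.2847 - 0.3945) * (6.370518e-08 - 6.411611e-06)
N_B = 17.668

17.668


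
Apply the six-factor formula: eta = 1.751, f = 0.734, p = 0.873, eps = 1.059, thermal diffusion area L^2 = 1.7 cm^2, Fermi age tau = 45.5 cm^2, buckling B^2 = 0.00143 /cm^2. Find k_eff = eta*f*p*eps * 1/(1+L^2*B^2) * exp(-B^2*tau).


k_inf = eta*f*p*eps = 1.751*0.734*0.873*1.059 = 1.188208
P_TNL = 1/(1 + L^2*B^2) = 1/(1 + 1.7*0.00143) = 0.9975749
P_FNL = exp(-B^2*tau) = exp(-0.00143*45.5) = 0.9370066
k_eff = k_inf * P_TNL * P_FNL = 1.188208 * 0.9975749 * 0.9370066
k_eff = 1.1107

1.1107


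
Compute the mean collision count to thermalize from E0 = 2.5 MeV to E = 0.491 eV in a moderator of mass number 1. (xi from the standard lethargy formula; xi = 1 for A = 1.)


xi = 1 + (A-1)^2/(2A)*ln((A-1)/(A+1)) = 1 (for A = 1)
n = ln(E0/E) / xi
n = ln(2.5e6 / 0.491) / 1
n = ln(5.091650e+06) / 1 = 15.443

15.443


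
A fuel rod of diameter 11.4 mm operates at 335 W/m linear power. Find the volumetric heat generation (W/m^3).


r = D / 2 / 1000 = 11.4 / 2 / 1000 = 0.0057 m
q''' = q' / (pi * r^2)
q''' = 335 / (pi * 0.0057^2)
q''' = 3.2821e+06 W/m^3

3.2821e+06


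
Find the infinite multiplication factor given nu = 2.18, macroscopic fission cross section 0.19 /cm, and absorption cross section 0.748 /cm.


k_inf = nu * Sigma_f / Sigma_a
k_inf = 2.18 * 0.19 / 0.748
k_inf = 0.55374

0.55374


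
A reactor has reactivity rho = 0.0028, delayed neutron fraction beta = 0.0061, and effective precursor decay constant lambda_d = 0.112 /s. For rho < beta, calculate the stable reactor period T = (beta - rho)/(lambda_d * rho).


T = (beta - rho) / (lambda_d * rho)
T = (0.0061 - 0.0028) / (0.112 * 0.0028)
T = 10.523 s

10.523


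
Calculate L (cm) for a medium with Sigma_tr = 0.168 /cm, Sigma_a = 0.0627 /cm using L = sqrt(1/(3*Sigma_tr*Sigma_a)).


D = 1 / (3 * Sigma_tr) = 1 / (3 * 0.168) = 1.984127 cm
L = sqrt(D / Sigma_a)
L = sqrt(1.984127 / 0.0627)
L = 5.6254 cm

5.6254


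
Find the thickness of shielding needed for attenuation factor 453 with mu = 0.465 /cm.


x = ln(factor) / mu
x = ln(453) / 0.465
x = 13.152 cm

13.152


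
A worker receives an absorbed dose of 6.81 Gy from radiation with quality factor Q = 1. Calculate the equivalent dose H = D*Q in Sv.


H = D * Q
H = 6.81 * 1
H = 6.8100 Sv

6.8100


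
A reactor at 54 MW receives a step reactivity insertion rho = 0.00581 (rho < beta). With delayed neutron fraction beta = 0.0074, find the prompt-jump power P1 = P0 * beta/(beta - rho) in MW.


P1/P0 = beta / (beta - rho)
P1/P0 = 0.0074 / (0.0074 - 0.00581) = 4.654088
P1 = 54 * 4.654088 = 251.32 MW

251.32


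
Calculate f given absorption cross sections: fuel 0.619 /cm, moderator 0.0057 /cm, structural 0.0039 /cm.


f = Sigma_a_fuel / (Sigma_a_fuel + Sigma_a_mod + Sigma_a_other)
f = 0.619 / (0.619 + 0.0057 + 0.0039)
f = 0.98473

0.98473


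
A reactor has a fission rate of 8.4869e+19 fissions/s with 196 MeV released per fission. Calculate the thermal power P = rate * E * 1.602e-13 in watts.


P = fission_rate * E_MeV * 1.602e-13
P = 8.4869e+19 * 196 * 1.602e-13
P = 2.6648e+09 W

2.6648e+09


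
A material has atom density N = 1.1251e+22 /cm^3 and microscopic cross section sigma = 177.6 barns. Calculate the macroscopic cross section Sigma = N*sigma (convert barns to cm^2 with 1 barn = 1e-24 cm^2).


Sigma = N * sigma_barns * 1e-24
Sigma = 1.1251e+22 * 177.6 * 1e-24
Sigma = 1.9982 /cm

1.9982


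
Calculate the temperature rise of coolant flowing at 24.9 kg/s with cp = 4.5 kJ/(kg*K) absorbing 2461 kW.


dT = Q / (m_dot * cp)
dT = 2461 / (24.9 * 4.5)
dT = 21.963 C

21.963


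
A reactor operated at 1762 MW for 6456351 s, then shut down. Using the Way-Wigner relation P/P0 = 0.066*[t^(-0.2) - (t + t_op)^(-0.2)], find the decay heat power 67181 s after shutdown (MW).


P/P0 = 0.066 * [t^(-0.2) - (t + t_op)^(-0.2)]
P/P0 = 0.066 * [67181^(-0.2) - (67181 + 6456351)^(-0.2)]
P/P0 = 0.066 * [0.1082806 - 0.04336141] = 0.004284667
P = 1762 * 0.004284667 = 7.5496 MW

7.5496


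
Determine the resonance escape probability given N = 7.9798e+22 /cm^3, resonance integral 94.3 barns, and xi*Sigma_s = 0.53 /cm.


p = exp(-N * I * 1e-24 / (xi*Sigma_s))
p = exp(-7.9798e+22 * 94.3 * 1e-24 / 0.53)
p = 6.8215e-07

6.8215e-07


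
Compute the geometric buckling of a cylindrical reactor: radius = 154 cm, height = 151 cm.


B^2 = (2.405/R)^2 + (pi/H)^2
B^2 = (2.405/154)^2 + (pi/151)^2
B^2 = 6.7675e-04 /cm^2

6.7675e-04


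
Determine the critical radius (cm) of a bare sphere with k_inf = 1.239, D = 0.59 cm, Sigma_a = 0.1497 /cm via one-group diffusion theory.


L^2 = D / Sigma_a = 0.59 / 0.1497 = 3.941216 cm^2
B_m^2 = (k_inf - 1) / L^2 = (1.239 - 1) / 3.941216 = 0.06064118 /cm^2
For a bare sphere: B_g = pi/R, so R_c = pi / sqrt(B_m^2)
R_c = pi / sqrt(0.06064118) = 12.758 cm

12.758


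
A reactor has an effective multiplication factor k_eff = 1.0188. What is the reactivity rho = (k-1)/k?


rho = (k_eff - 1) / k_eff
rho = (1.0188 - 1) / 1.0188
rho = 0.018453

0.018453


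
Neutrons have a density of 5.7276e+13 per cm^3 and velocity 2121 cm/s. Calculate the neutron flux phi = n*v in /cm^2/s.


phi = n * v
phi = 5.7276e+13 * 2121
phi = 1.2148e+17 /cm^2/s

1.2148e+17


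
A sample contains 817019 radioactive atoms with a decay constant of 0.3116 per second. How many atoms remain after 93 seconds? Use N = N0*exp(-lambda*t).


N = N0 * exp(-lambda * t)
N = 817019 * exp(-0.3116 * 93)
N = 2.1228e-07

2.1228e-07


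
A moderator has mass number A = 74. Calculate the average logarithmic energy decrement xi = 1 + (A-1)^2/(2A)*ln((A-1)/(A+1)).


xi = 1 + (A-1)^2/(2A) * ln((A-1)/(A+1))
xi = 1 + (74-1)^2/(2*74) * ln((74-1)/(74 +1))
xi = 0.026785

0.026785


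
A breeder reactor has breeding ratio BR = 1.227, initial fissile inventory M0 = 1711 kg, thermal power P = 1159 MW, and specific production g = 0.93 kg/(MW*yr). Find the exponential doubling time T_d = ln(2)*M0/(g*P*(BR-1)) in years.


Breeding gain G = BR - 1 = 1.227 - 1 = 0.227
Fissile production rate = g * P * G = 0.93 * 1159 * 0.227 = 244.67649 kg/yr
T_d = ln(2) * M0 / (g * P * G)
T_d = ln(2) * 1711 / 244.67649 = 4.8471 yr

4.8471


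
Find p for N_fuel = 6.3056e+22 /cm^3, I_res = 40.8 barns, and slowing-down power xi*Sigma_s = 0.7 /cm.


p = exp(-N * I * 1e-24 / (xi*Sigma_s))
p = exp(-6.3056e+22 * 40.8 * 1e-24 / 0.7)
p = 0.025343

0.025343


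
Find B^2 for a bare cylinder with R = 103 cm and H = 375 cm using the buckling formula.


B^2 = (2.405/R)^2 + (pi/H)^2
B^2 = (2.405/103)^2 + (pi/375)^2
B^2 = 6.1538e-04 /cm^2

6.1538e-04


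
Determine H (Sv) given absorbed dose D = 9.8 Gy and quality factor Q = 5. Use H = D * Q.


H = D * Q
H = 9.8 * 5
H = 49.000 Sv

49.000


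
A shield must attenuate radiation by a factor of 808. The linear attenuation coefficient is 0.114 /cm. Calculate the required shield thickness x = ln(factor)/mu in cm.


x = ln(factor) / mu
x = ln(808) / 0.114
x = 58.724 cm

58.724


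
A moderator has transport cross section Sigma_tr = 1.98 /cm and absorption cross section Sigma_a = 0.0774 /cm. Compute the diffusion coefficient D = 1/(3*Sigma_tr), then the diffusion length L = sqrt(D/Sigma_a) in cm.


D = 1 / (3 * Sigma_tr) = 1 / (3 * 1.98) = 0.1683502 cm
L = sqrt(D / Sigma_a)
L = sqrt(0.1683502 / 0.0774)
L = 1.4748 cm

1.4748


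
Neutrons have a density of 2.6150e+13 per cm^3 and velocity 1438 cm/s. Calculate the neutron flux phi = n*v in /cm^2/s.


phi = n * v
phi = 2.6150e+13 * 1438
phi = 3.7604e+16 /cm^2/s

3.7604e+16


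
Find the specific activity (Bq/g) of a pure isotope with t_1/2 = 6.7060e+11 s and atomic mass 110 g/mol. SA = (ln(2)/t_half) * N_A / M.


lambda = ln(2) / t_half = ln(2) / 6.7060e+11 = 1.033622e-12 /s
SA = lambda * N_A / M
SA = 1.033622e-12 * 6.022e23 / 110
SA = 5.6586e+09 Bq/g

5.6586e+09


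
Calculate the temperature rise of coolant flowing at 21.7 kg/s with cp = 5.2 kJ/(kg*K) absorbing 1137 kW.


dT = Q / (m_dot * cp)
dT = 1137 / (21.7 * 5.2)
dT = 10.076 C

10.076


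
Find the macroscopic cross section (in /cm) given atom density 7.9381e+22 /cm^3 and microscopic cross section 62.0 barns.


Sigma = N * sigma_barns * 1e-24
Sigma = 7.9381e+22 * 62.0 * 1e-24
Sigma = 4.9216 /cm

4.9216


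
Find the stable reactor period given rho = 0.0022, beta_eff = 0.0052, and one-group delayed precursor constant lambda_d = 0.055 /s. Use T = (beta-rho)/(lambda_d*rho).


T = (beta - rho) / (lambda_d * rho)
T = (0.0052 - 0.0022) / (0.055 * 0.0022)
T = 24.793 s

24.793


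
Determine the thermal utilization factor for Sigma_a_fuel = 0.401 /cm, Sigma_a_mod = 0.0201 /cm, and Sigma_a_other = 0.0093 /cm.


f = Sigma_a_fuel / (Sigma_a_fuel + Sigma_a_mod + Sigma_a_other)
f = 0.401 / (0.401 + 0.0201 + 0.0093)
f = 0.93169

0.93169


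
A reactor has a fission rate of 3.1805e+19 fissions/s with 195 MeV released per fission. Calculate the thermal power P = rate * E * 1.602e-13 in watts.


P = fission_rate * E_MeV * 1.602e-13
P = 3.1805e+19 * 195 * 1.602e-13
P = 9.9356e+08 W

9.9356e+08


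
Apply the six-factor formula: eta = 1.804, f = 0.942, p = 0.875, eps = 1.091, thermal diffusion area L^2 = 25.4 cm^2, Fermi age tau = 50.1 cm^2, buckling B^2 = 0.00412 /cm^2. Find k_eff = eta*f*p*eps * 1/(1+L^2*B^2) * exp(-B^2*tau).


k_inf = eta*f*p*eps = 1.804*0.942*0.875*1.091 = 1.622259
P_TNL = 1/(1 + L^2*B^2) = 1/(1 + 25.4*0.00412) = 0.9052657
P_FNL = exp(-B^2*tau) = exp(-0.00412*50.1) = 0.8134978
k_eff = k_inf * P_TNL * P_FNL = 1.622259 * 0.9052657 * 0.8134978
k_eff = 1.1947

1.1947


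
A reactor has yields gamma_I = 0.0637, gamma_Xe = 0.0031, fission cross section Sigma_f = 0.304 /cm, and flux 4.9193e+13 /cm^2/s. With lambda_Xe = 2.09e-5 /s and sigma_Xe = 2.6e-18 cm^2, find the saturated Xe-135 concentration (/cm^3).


Xe_eq = (gamma_I + gamma_Xe) * Sigma_f * phi / (lambda_Xe + sigma_Xe * phi)
Numerator = (0.0637 + 0.0031) * 0.304 * 4.9193e+13 = 9.989721e+11
Denominator = 2.09e-5 + 2.6e-18 * 4.9193e+13 = 1.488018e-04
Xe_eq = 9.989721e+11 / 1.488018e-04 = 6.7134e+15 /cm^3

6.7134e+15


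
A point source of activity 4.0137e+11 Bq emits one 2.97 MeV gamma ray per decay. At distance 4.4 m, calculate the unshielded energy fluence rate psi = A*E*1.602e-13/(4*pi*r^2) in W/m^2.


psi = A * E * 1.602e-13 / (4*pi*r^2)
psi = 4.0137e+11 * 2.97 * 1.602e-13 / (4*pi*4.4^2)
psi = 7.8496e-04 W/m^2

7.8496e-04


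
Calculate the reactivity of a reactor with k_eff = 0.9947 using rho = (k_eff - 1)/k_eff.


rho = (k_eff - 1) / k_eff
rho = (0.9947 - 1) / 0.9947
rho = -0.0053282

-0.0053282


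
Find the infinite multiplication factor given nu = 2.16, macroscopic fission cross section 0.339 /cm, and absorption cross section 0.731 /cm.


k_inf = nu * Sigma_f / Sigma_a
k_inf = 2.16 * 0.339 / 0.731
k_inf = 1.0017

1.0017


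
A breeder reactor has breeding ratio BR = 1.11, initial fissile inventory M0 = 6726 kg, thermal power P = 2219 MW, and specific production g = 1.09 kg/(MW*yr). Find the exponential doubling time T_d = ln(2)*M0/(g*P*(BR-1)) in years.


Breeding gain G = BR - 1 = 1.11 - 1 = 0.11
Fissile production rate = g * P * G = 1.09 * 2219 * 0.11 = 266.0581 kg/yr
T_d = ln(2) * M0 / (g * P * G)
T_d = ln(2) * 6726 / 266.0581 = 17.523 yr

17.523


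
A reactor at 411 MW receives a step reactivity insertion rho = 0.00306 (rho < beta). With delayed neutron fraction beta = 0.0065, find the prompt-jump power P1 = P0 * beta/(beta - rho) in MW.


P1/P0 = beta / (beta - rho)
P1/P0 = 0.0065 / (0.0065 - 0.00306) = 1.889535
P1 = 411 * 1.889535 = 776.60 MW

776.60


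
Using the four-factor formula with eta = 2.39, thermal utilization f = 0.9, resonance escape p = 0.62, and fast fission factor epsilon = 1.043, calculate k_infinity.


k_inf = eta * f * p * epsilon
k_inf = 2.39 * 0.9 * 0.62 * 1.043
k_inf = 1.3910

1.3910


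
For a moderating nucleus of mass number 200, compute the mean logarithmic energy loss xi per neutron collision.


xi = 1 + (A-1)^2/(2A) * ln((A-1)/(A+1))
xi = 1 + (200-1)^2/(2*200) * ln((200-1)/(200 +1))
xi = 0.0099667

0.0099667


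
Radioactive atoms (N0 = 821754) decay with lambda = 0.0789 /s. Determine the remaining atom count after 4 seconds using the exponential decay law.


N = N0 * exp(-lambda * t)
N = 821754 * exp(-0.0789 * 4)
N = 599347

599347


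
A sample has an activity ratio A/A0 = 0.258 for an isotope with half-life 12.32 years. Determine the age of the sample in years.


lambda = ln(2) / t_half = ln(2) / 12.32 = 0.05626195 /yr
t = -ln(A/A0) / lambda
t = -ln(0.258) / 0.05626195
t = 24.080 yr

24.080


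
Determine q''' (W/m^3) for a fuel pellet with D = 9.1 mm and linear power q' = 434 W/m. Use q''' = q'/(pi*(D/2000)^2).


r = D / 2 / 1000 = 9.1 / 2 / 1000 = 0.00455 m
q''' = q' / (pi * r^2)
q''' = 434 / (pi * 0.00455^2)
q''' = 6.6729e+06 W/m^3

6.6729e+06


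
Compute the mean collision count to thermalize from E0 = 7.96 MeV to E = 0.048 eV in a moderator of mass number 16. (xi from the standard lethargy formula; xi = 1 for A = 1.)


xi = 1 + (A-1)^2/(2A)*ln((A-1)/(A+1)) = 0.1199467 (for A = 16)
n = ln(E0/E) / xi
n = ln(7.96e6 / 0.048) / 0.1199467
n = ln(1.658333e+08) / 0.1199467 = 157.79

157.79


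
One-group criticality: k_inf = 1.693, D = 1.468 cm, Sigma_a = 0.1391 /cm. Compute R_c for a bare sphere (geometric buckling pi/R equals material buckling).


L^2 = D / Sigma_a = 1.468 / 0.1391 = 10.55356 cm^2
B_m^2 = (k_inf - 1) / L^2 = (1.693 - 1) / 10.55356 = 0.06566505 /cm^2
For a bare sphere: B_g = pi/R, so R_c = pi / sqrt(B_m^2)
R_c = pi / sqrt(0.06566505) = 12.260 cm

12.260


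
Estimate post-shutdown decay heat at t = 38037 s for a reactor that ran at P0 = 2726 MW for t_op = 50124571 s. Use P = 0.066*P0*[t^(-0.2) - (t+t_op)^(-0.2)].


P/P0 = 0.066 * [t^(-0.2) - (t + t_op)^(-0.2)]
P/P0 = 0.066 * [38037^(-0.2) - (38037 + 50124571)^(-0.2)]
P/P0 = 0.066 * [0.1213274 - 0.02883527] = 0.006104481
P = 2726 * 0.006104481 = 16.641 MW

16.641


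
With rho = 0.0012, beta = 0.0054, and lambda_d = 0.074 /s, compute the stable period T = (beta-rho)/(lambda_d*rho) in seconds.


T = (beta - rho) / (lambda_d * rho)
T = (0.0054 - 0.0012) / (0.074 * 0.0012)
T = 47.297 s

47.297


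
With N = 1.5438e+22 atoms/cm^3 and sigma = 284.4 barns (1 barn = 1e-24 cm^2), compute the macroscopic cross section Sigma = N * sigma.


Sigma = N * sigma_barns * 1e-24
Sigma = 1.5438e+22 * 284.4 * 1e-24
Sigma = 4.3906 /cm

4.3906


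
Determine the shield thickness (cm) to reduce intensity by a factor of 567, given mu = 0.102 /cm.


x = ln(factor) / mu
x = ln(567) / 0.102
x = 62.160 cm

62.160


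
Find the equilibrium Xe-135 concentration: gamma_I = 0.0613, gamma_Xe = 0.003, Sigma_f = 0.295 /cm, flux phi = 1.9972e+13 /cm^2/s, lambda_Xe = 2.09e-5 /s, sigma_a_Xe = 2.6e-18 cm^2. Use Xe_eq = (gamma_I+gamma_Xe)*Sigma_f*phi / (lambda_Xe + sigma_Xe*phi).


Xe_eq = (gamma_I + gamma_Xe) * Sigma_f * phi / (lambda_Xe + sigma_Xe * phi)
Numerator = (0.0613 + 0.003) * 0.295 * 1.9972e+13 = 3.788389e+11
Denominator = 2.09e-5 + 2.6e-18 * 1.9972e+13 = 7.282720e-05
Xe_eq = 3.788389e+11 / 7.282720e-05 = 5.2019e+15 /cm^3

5.2019e+15


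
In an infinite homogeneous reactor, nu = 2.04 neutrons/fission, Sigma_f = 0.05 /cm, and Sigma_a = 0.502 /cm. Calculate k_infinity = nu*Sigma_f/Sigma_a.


k_inf = nu * Sigma_f / Sigma_a
k_inf = 2.04 * 0.05 / 0.502
k_inf = 0.20319

0.20319


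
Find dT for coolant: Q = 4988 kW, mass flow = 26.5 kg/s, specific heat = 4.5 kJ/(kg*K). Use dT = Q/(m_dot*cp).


dT = Q / (m_dot * cp)
dT = 4988 / (26.5 * 4.5)
dT = 41.828 C

41.828


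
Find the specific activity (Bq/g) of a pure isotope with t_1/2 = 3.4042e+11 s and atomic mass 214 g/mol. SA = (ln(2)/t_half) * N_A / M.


lambda = ln(2) / t_half = ln(2) / 3.4042e+11 = 2.036153e-12 /s
SA = lambda * N_A / M
SA = 2.036153e-12 * 6.022e23 / 214
SA = 5.7298e+09 Bq/g

5.7298e+09


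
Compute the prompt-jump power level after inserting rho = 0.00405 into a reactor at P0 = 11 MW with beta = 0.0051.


P1/P0 = beta / (beta - rho)
P1/P0 = 0.0051 / (0.0051 - 0.00405) = 4.857143
P1 = 11 * 4.857143 = 53.429 MW

53.429


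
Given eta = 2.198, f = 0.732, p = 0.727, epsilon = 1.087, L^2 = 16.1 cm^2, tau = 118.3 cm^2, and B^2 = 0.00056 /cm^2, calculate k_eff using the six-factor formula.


k_inf = eta*f*p*eps = 2.198*0.732*0.727*1.087 = 1.271460
P_TNL = 1/(1 + L^2*B^2) = 1/(1 + 16.1*0.00056) = 0.9910646
P_FNL = exp(-B^2*tau) = exp(-0.00056*118.3) = 0.9358987
k_eff = k_inf * P_TNL * P_FNL = 1.271460 * 0.9910646 * 0.9358987
k_eff = 1.1793

1.1793


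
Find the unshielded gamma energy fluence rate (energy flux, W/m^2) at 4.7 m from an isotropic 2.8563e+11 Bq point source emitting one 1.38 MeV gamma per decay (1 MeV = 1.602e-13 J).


psi = A * E * 1.602e-13 / (4*pi*r^2)
psi = 2.8563e+11 * 1.38 * 1.602e-13 / (4*pi*4.7^2)
psi = 2.2748e-04 W/m^2

2.2748e-04


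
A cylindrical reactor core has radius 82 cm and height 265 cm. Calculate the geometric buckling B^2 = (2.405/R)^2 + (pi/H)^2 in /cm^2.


B^2 = (2.405/R)^2 + (pi/H)^2
B^2 = (2.405/82)^2 + (pi/265)^2
B^2 = 0.0010007 /cm^2

0.0010007


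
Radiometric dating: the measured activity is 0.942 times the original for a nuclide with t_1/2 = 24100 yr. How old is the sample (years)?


lambda = ln(2) / t_half = ln(2) / 24100 = 2.876129e-05 /yr
t = -ln(A/A0) / lambda
t = -ln(0.942) / 2.876129e-05
t = 2077.4 yr

2077.4


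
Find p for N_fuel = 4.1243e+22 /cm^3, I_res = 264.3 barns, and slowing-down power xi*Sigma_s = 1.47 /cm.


p = exp(-N * I * 1e-24 / (xi*Sigma_s))
p = exp(-4.1243e+22 * 264.3 * 1e-24 / 1.47)
p = 6.0196e-04

6.0196e-04


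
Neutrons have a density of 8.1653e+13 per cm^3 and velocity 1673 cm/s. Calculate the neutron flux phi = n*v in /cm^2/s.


phi = n * v
phi = 8.1653e+13 * 1673
phi = 1.3661e+17 /cm^2/s

1.3661e+17


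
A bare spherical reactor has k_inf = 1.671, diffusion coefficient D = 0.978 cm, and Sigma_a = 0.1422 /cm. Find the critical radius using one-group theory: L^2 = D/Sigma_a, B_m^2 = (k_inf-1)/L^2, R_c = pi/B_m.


L^2 = D / Sigma_a = 0.978 / 0.1422 = 6.877637 cm^2
B_m^2 = (k_inf - 1) / L^2 = (1.671 - 1) / 6.877637 = 0.09756258 /cm^2
For a bare sphere: B_g = pi/R, so R_c = pi / sqrt(B_m^2)
R_c = pi / sqrt(0.09756258) = 10.058 cm

10.058


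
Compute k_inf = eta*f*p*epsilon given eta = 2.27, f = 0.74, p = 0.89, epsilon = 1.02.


k_inf = eta * f * p * epsilon
k_inf = 2.27 * 0.74 * 0.89 * 1.02
k_inf = 1.5249

1.5249


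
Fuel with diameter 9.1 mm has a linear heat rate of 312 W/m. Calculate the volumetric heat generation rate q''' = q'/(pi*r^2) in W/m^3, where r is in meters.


r = D / 2 / 1000 = 9.1 / 2 / 1000 = 0.00455 m
q''' = q' / (pi * r^2)
q''' = 312 / (pi * 0.00455^2)
q''' = 4.7971e+06 W/m^3

4.7971e+06


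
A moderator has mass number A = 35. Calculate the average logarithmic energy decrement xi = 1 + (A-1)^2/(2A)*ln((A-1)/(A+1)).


xi = 1 + (A-1)^2/(2A) * ln((A-1)/(A+1))
xi = 1 + (35-1)^2/(2*35) * ln((35-1)/(35 +1))
xi = 0.056070

0.056070


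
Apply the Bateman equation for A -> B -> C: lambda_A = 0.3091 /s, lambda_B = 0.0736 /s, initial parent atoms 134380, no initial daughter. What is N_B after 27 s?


N_B(t) = lambda_A * N_A0 / (lambda_B - lambda_A) * [exp(-lambda_A*t) - exp(-lambda_B*t)]
exp(-0.3091*27) = 2.374152e-04; exp(-0.0736*27) = 0.1370787
N_B = 0.3091 * 134380 / (0.0736 - 0.3091) * (2.374152e-04 - 0.1370787)
N_B = 24136

24136


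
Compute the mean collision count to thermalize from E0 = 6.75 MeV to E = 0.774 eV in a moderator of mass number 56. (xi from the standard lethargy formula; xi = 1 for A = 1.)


xi = 1 + (A-1)^2/(2A)*ln((A-1)/(A+1)) = 0.03529286 (for A = 56)
n = ln(E0/E) / xi
n = ln(6.75e6 / 0.774) / 0.03529286
n = ln(8.720930e+06) / 0.03529286 = 452.82

452.82


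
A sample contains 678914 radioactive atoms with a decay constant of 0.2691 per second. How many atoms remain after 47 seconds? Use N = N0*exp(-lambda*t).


N = N0 * exp(-lambda * t)
N = 678914 * exp(-0.2691 * 47)
N = 2.1827

2.1827


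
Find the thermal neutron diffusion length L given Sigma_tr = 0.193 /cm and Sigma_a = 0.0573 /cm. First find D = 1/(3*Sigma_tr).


D = 1 / (3 * Sigma_tr) = 1 / (3 * 0.193) = 1.727116 cm
L = sqrt(D / Sigma_a)
L = sqrt(1.727116 / 0.0573)
L = 5.4901 cm

5.4901


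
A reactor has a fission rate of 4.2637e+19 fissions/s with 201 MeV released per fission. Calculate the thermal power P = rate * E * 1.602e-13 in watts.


P = fission_rate * E_MeV * 1.602e-13
P = 4.2637e+19 * 201 * 1.602e-13
P = 1.3729e+09 W

1.3729e+09


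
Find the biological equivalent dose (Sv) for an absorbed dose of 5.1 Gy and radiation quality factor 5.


H = D * Q
H = 5.1 * 5
H = 25.500 Sv

25.500


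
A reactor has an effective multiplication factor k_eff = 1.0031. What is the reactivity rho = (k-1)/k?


rho = (k_eff - 1) / k_eff
rho = (1.0031 - 1) / 1.0031
rho = 0.0030904

0.0030904


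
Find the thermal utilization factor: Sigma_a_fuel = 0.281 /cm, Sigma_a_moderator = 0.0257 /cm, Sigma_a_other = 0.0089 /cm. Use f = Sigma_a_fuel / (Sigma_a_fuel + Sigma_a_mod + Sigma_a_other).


f = Sigma_a_fuel / (Sigma_a_fuel + Sigma_a_mod + Sigma_a_other)
f = 0.281 / (0.281 + 0.0257 + 0.0089)
f = 0.89037

0.89037


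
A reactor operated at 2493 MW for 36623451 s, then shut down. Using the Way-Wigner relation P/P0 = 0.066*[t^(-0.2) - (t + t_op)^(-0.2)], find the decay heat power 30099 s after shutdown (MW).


P/P0 = 0.066 * [t^(-0.2) - (t + t_op)^(-0.2)]
P/P0 = 0.066 * [30099^(-0.2) - (30099 + 36623451)^(-0.2)]
P/P0 = 0.066 * [0.1271422 - 0.03070272] = 0.006365006
P = 2493 * 0.006365006 = 15.868 MW

15.868


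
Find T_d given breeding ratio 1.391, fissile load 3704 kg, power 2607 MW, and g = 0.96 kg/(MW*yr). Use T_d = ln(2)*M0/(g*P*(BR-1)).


Breeding gain G = BR - 1 = 1.391 - 1 = 0.391
Fissile production rate = g * P * G = 0.96 * 2607 * 0.391 = 978.56352 kg/yr
T_d = ln(2) * M0 / (g * P * G)
T_d = ln(2) * 3704 / 978.56352 = 2.6237 yr

2.6237


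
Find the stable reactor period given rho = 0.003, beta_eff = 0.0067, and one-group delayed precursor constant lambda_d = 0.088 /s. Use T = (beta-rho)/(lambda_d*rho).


T = (beta - rho) / (lambda_d * rho)
T = (0.0067 - 0.003) / (0.088 * 0.003)
T = 14.015 s

14.015


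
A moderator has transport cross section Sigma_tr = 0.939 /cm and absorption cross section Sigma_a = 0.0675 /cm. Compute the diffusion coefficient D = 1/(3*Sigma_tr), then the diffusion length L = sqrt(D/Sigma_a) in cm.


D = 1 / (3 * Sigma_tr) = 1 / (3 * 0.939) = 0.3549876 cm
L = sqrt(D / Sigma_a)
L = sqrt(0.3549876 / 0.0675)
L = 2.2933 cm

2.2933


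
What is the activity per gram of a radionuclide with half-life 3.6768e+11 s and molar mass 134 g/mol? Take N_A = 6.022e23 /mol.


lambda = ln(2) / t_half = ln(2) / 3.6768e+11 = 1.885191e-12 /s
SA = lambda * N_A / M
SA = 1.885191e-12 * 6.022e23 / 134
SA = 8.4721e+09 Bq/g

8.4721e+09


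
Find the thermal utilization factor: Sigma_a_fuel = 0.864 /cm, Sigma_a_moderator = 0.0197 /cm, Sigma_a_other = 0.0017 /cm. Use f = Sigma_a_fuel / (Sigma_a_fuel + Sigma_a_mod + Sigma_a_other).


f = Sigma_a_fuel / (Sigma_a_fuel + Sigma_a_mod + Sigma_a_other)
f = 0.864 / (0.864 + 0.0197 + 0.0017)
f = 0.97583

0.97583


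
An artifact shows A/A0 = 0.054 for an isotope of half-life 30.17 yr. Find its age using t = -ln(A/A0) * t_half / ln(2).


lambda = ln(2) / t_half = ln(2) / 30.17 = 0.02297472 /yr
t = -ln(A/A0) / lambda
t = -ln(0.054) / 0.02297472
t = 127.04 yr

127.04


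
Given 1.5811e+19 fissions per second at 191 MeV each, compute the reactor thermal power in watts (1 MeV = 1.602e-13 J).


P = fission_rate * E_MeV * 1.602e-13
P = 1.5811e+19 * 191 * 1.602e-13
P = 4.8379e+08 W

4.8379e+08


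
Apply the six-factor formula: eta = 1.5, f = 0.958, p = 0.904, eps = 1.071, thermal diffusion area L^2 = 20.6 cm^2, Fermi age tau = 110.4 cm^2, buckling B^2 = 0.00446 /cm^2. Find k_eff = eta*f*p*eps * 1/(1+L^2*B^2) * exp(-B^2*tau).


k_inf = eta*f*p*eps = 1.5*0.958*0.904*1.071 = 1.391280
P_TNL = 1/(1 + L^2*B^2) = 1/(1 + 20.6*0.00446) = 0.9158549
P_FNL = exp(-B^2*tau) = exp(-0.00446*110.4) = 0.6111676
k_eff = k_inf * P_TNL * P_FNL = 1.391280 * 0.9158549 * 0.6111676
k_eff = 0.77876

0.77876


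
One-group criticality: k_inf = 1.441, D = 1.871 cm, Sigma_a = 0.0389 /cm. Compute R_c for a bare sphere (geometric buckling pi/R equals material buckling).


L^2 = D / Sigma_a = 1.871 / 0.0389 = 48.09769 cm^2
B_m^2 = (k_inf - 1) / L^2 = (1.441 - 1) / 48.09769 = 0.009168840 /cm^2
For a bare sphere: B_g = pi/R, so R_c = pi / sqrt(B_m^2)
R_c = pi / sqrt(0.009168840) = 32.809 cm

32.809


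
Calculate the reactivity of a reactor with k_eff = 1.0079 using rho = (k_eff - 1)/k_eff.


rho = (k_eff - 1) / k_eff
rho = (1.0079 - 1) / 1.0079
rho = 0.0078381

0.0078381


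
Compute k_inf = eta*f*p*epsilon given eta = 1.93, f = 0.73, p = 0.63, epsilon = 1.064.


k_inf = eta * f * p * epsilon
k_inf = 1.93 * 0.73 * 0.63 * 1.064
k_inf = 0.94441

0.94441


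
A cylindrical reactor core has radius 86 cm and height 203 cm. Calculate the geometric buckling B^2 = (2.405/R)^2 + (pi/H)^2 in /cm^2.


B^2 = (2.405/R)^2 + (pi/H)^2
B^2 = (2.405/86)^2 + (pi/203)^2
B^2 = 0.0010215 /cm^2

0.0010215


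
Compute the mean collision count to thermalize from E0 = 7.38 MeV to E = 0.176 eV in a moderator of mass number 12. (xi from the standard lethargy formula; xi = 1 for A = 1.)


xi = 1 + (A-1)^2/(2A)*ln((A-1)/(A+1)) = 0.1577690 (for A = 12)
n = ln(E0/E) / xi
n = ln(7.38e6 / 0.176) / 0.1577690
n = ln(4.193182e+07) / 0.1577690 = 111.25

111.25


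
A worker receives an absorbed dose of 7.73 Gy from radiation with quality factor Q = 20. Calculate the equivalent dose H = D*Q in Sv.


H = D * Q
H = 7.73 * 20
H = 154.60 Sv

154.60


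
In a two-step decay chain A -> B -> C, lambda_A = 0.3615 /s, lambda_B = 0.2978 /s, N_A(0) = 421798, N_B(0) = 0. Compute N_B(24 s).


N_B(t) = lambda_A * N_A0 / (lambda_B - lambda_A) * [exp(-lambda_A*t) - exp(-lambda_B*t)]
exp(-0.3615*24) = 1.706322e-04; exp(-0.2978*24) = 7.870648e-04
N_B = 0.3615 * 421798 / (0.2978 - 0.3615) * (1.706322e-04 - 7.870648e-04)
N_B = 1475.6

1475.6


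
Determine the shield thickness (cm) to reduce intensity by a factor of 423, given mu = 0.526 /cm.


x = ln(factor) / mu
x = ln(423) / 0.526
x = 11.497 cm

11.497


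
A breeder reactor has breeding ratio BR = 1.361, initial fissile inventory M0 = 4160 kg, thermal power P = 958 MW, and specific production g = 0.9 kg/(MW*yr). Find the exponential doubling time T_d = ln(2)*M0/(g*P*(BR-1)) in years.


Breeding gain G = BR - 1 = 1.361 - 1 = 0.361
Fissile production rate = g * P * G = 0.9 * 958 * 0.361 = 311.2542 kg/yr
T_d = ln(2) * M0 / (g * P * G)
T_d = ln(2) * 4160 / 311.2542 = 9.2641 yr

9.2641


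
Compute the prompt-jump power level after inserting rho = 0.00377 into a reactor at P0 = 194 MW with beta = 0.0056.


P1/P0 = beta / (beta - rho)
P1/P0 = 0.0056 / (0.0056 - 0.00377) = 3.060109
P1 = 194 * 3.060109 = 593.66 MW

593.66


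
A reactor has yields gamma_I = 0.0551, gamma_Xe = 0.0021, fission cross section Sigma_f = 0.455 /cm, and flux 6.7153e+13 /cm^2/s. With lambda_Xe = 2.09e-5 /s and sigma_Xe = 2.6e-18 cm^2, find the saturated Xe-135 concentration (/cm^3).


Xe_eq = (gamma_I + gamma_Xe) * Sigma_f * phi / (lambda_Xe + sigma_Xe * phi)
Numerator = (0.0551 + 0.0021) * 0.455 * 6.7153e+13 = 1.747724e+12
Denominator = 2.09e-5 + 2.6e-18 * 6.7153e+13 = 1.954978e-04
Xe_eq = 1.747724e+12 / 1.954978e-04 = 8.9399e+15 /cm^3

8.9399e+15


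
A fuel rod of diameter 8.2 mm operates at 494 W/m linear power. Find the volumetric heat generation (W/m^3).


r = D / 2 / 1000 = 8.2 / 2 / 1000 = 0.0041 m
q''' = q' / (pi * r^2)
q''' = 494 / (pi * 0.0041^2)
q''' = 9.3543e+06 W/m^3

9.3543e+06


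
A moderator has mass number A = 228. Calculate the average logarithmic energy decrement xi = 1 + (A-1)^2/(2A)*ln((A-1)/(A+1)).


xi = 1 + (A-1)^2/(2A) * ln((A-1)/(A+1))
xi = 1 + (228-1)^2/(2*228) * ln((228-1)/(228 +1))
xi = 0.0087463

0.0087463


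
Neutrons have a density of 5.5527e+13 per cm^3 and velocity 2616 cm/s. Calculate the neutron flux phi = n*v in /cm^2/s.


phi = n * v
phi = 5.5527e+13 * 2616
phi = 1.4526e+17 /cm^2/s

1.4526e+17


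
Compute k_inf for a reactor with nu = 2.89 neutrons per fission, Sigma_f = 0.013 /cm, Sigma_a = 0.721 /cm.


k_inf = nu * Sigma_f / Sigma_a
k_inf = 2.89 * 0.013 / 0.721
k_inf = 0.052108

0.052108


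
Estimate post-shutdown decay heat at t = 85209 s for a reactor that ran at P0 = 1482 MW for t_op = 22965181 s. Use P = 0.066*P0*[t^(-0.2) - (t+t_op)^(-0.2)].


P/P0 = 0.066 * [t^(-0.2) - (t + t_op)^(-0.2)]
P/P0 = 0.066 * [85209^(-0.2) - (85209 + 22965181)^(-0.2)]
P/P0 = 0.066 * [0.1032531 - 0.03368716] = 0.004591352
P = 1482 * 0.004591352 = 6.8044 MW

6.8044


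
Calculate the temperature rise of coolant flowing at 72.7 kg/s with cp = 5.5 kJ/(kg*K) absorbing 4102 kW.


dT = Q / (m_dot * cp)
dT = 4102 / (72.7 * 5.5)
dT = 10.259 C

10.259


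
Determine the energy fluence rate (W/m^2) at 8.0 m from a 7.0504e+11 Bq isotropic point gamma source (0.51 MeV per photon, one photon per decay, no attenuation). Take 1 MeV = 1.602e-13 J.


psi = A * E * 1.602e-13 / (4*pi*r^2)
psi = 7.0504e+11 * 0.51 * 1.602e-13 / (4*pi*8.0^2)
psi = 7.1624e-05 W/m^2

7.1624e-05


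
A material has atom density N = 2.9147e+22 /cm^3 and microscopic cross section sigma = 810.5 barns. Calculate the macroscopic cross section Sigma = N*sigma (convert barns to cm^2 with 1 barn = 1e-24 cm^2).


Sigma = N * sigma_barns * 1e-24
Sigma = 2.9147e+22 * 810.5 * 1e-24
Sigma = 23.624 /cm

23.624


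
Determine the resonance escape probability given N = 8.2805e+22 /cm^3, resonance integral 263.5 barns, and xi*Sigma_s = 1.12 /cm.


p = exp(-N * I * 1e-24 / (xi*Sigma_s))
p = exp(-8.2805e+22 * 263.5 * 1e-24 / 1.12)
p = 3.4622e-09

3.4622e-09


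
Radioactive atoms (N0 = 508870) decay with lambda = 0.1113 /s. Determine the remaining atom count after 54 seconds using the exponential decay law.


N = N0 * exp(-lambda * t)
N = 508870 * exp(-0.1113 * 54)
N = 1248.6

1248.6


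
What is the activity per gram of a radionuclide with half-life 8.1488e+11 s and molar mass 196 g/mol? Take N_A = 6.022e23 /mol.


lambda = ln(2) / t_half = ln(2) / 8.1488e+11 = 8.506126e-13 /s
SA = lambda * N_A / M
SA = 8.506126e-13 * 6.022e23 / 196
SA = 2.6135e+09 Bq/g

2.6135e+09


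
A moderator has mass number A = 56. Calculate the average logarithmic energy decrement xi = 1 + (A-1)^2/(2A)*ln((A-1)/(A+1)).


xi = 1 + (A-1)^2/(2A) * ln((A-1)/(A+1))
xi = 1 + (56-1)^2/(2*56) * ln((56-1)/(56 +1))
xi = 0.035293

0.035293


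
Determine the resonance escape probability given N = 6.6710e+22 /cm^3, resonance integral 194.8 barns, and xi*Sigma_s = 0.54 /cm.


p = exp(-N * I * 1e-24 / (xi*Sigma_s))
p = exp(-6.6710e+22 * 194.8 * 1e-24 / 0.54)
p = 3.5375e-11

3.5375e-11


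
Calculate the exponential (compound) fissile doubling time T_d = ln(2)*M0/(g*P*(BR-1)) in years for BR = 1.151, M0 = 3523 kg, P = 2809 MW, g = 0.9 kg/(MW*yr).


Breeding gain G = BR - 1 = 1.151 - 1 = 0.151
Fissile production rate = g * P * G = 0.9 * 2809 * 0.151 = 381.7431 kg/yr
T_d = ln(2) * M0 / (g * P * G)
T_d = ln(2) * 3523 / 381.7431 = 6.3969 yr

6.3969


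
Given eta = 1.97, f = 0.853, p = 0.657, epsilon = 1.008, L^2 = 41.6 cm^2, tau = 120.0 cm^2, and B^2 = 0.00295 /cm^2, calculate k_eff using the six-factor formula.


k_inf = eta*f*p*eps = 1.97*0.853*0.657*1.008 = 1.112862
P_TNL = 1/(1 + L^2*B^2) = 1/(1 + 41.6*0.00295) = 0.8906940
P_FNL = exp(-B^2*tau) = exp(-0.00295*120.0) = 0.7018750
k_eff = k_inf * P_TNL * P_FNL = 1.112862 * 0.8906940 * 0.7018750
k_eff = 0.69571

0.69571


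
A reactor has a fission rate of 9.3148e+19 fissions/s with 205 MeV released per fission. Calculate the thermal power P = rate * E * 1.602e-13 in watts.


P = fission_rate * E_MeV * 1.602e-13
P = 9.3148e+19 * 205 * 1.602e-13
P = 3.0591e+09 W

3.0591e+09


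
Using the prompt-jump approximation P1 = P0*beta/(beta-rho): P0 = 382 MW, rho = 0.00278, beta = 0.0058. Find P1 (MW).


P1/P0 = beta / (beta - rho)
P1/P0 = 0.0058 / (0.0058 - 0.00278) = 1.920530
P1 = 382 * 1.920530 = 733.64 MW

733.64


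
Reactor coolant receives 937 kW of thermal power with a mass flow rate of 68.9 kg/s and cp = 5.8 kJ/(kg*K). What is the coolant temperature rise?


dT = Q / (m_dot * cp)
dT = 937 / (68.9 * 5.8)
dT = 2.3447 C

2.3447


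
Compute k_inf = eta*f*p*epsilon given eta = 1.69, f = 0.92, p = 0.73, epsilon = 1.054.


k_inf = eta * f * p * epsilon
k_inf = 1.69 * 0.92 * 0.73 * 1.054
k_inf = 1.1963

1.1963


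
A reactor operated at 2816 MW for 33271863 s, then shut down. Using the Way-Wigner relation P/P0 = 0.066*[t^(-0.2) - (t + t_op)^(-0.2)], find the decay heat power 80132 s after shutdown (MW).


P/P0 = 0.066 * [t^(-0.2) - (t + t_op)^(-0.2)]
P/P0 = 0.066 * [80132^(-0.2) - (80132 + 33271863)^(-0.2)]
P/P0 = 0.066 * [0.1045295 - 0.03128784] = 0.004833950
P = 2816 * 0.004833950 = 13.612 MW

13.612


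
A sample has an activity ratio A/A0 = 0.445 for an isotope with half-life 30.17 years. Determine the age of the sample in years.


lambda = ln(2) / t_half = ln(2) / 30.17 = 0.02297472 /yr
t = -ln(A/A0) / lambda
t = -ln(0.445) / 0.02297472
t = 35.242 yr

35.242


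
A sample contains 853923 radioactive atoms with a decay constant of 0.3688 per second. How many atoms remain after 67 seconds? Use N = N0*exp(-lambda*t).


N = N0 * exp(-lambda * t)
N = 853923 * exp(-0.3688 * 67)
N = 1.5855e-05

1.5855e-05


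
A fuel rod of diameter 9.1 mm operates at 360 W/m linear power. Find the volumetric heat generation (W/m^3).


r = D / 2 / 1000 = 9.1 / 2 / 1000 = 0.00455 m
q''' = q' / (pi * r^2)
q''' = 360 / (pi * 0.00455^2)
q''' = 5.5352e+06 W/m^3

5.5352e+06


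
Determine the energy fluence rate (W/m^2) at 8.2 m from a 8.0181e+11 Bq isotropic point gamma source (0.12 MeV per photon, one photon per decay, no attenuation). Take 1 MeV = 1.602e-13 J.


psi = A * E * 1.602e-13 / (4*pi*r^2)
psi = 8.0181e+11 * 0.12 * 1.602e-13 / (4*pi*8.2^2)
psi = 1.8242e-05 W/m^2

1.8242e-05


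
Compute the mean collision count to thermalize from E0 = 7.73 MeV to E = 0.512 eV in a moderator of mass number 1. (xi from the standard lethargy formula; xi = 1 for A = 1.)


xi = 1 + (A-1)^2/(2A)*ln((A-1)/(A+1)) = 1 (for A = 1)
n = ln(E0/E) / xi
n = ln(7.73e6 / 0.512) / 1
n = ln(1.509766e+07) / 1 = 16.530

16.530


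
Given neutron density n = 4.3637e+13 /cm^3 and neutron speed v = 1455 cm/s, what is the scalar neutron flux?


phi = n * v
phi = 4.3637e+13 * 1455
phi = 6.3492e+16 /cm^2/s

6.3492e+16


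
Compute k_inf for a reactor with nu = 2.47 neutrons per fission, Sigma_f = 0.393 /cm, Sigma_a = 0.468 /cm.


k_inf = nu * Sigma_f / Sigma_a
k_inf = 2.47 * 0.393 / 0.468
k_inf = 2.0742

2.0742


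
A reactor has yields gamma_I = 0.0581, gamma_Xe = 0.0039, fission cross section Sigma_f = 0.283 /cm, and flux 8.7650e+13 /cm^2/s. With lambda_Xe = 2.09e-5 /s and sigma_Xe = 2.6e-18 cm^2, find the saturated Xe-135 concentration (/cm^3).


Xe_eq = (gamma_I + gamma_Xe) * Sigma_f * phi / (lambda_Xe + sigma_Xe * phi)
Numerator = (0.0581 + 0.0039) * 0.283 * 8.7650e+13 = 1.537907e+12
Denominator = 2.09e-5 + 2.6e-18 * 8.7650e+13 = 2.487900e-04
Xe_eq = 1.537907e+12 / 2.487900e-04 = 6.1815e+15 /cm^3

6.1815e+15


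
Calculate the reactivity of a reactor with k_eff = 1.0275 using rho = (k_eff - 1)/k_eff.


rho = (k_eff - 1) / k_eff
rho = (1.0275 - 1) / 1.0275
rho = 0.026764

0.026764


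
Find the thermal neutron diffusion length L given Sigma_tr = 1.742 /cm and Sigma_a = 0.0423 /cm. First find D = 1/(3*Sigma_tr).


D = 1 / (3 * Sigma_tr) = 1 / (3 * 1.742) = 0.1913509 cm
L = sqrt(D / Sigma_a)
L = sqrt(0.1913509 / 0.0423)
L = 2.1269 cm

2.1269


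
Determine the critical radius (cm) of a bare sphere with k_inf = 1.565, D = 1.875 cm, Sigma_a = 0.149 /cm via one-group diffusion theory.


L^2 = D / Sigma_a = 1.875 / 0.149 = 12.58389 cm^2
B_m^2 = (k_inf - 1) / L^2 = (1.565 - 1) / 12.58389 = 0.04489868 /cm^2
For a bare sphere: B_g = pi/R, so R_c = pi / sqrt(B_m^2)
R_c = pi / sqrt(0.04489868) = 14.826 cm

14.826


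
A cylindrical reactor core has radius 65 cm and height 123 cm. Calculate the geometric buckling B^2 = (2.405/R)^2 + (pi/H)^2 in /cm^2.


B^2 = (2.405/R)^2 + (pi/H)^2
B^2 = (2.405/65)^2 + (pi/123)^2
B^2 = 0.0020214 /cm^2

0.0020214


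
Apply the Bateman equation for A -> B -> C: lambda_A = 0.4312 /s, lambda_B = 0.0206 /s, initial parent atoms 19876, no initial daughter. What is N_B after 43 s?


N_B(t) = lambda_A * N_A0 / (lambda_B - lambda_A) * [exp(-lambda_A*t) - exp(-lambda_B*t)]
exp(-0.4312*43) = 8.861055e-09; exp(-0.0206*43) = 0.4123841
N_B = 0.4312 * 19876 / (0.0206 - 0.4312) * (8.861055e-09 - 0.4123841)
N_B = 8607.8

8607.8


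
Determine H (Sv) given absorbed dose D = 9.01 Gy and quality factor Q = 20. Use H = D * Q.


H = D * Q
H = 9.01 * 20
H = 180.20 Sv

180.20


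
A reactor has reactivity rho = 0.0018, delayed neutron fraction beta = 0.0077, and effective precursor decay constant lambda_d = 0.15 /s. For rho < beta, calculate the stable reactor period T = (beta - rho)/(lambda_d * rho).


T = (beta - rho) / (lambda_d * rho)
T = (0.0077 - 0.0018) / (0.15 * 0.0018)
T = 21.852 s

21.852


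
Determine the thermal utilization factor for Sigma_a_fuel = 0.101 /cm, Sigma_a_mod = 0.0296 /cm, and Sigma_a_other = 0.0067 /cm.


f = Sigma_a_fuel / (Sigma_a_fuel + Sigma_a_mod + Sigma_a_other)
f = 0.101 / (0.101 + 0.0296 + 0.0067)
f = 0.73562

0.73562


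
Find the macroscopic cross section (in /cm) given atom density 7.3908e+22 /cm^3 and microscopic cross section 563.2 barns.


Sigma = N * sigma_barns * 1e-24
Sigma = 7.3908e+22 * 563.2 * 1e-24
Sigma = 41.625 /cm

41.625
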